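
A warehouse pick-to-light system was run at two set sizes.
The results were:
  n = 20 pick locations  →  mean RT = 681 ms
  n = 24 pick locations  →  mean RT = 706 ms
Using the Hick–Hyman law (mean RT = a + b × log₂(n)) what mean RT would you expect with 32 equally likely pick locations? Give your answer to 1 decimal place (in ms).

745.4 ms

RT is linear in log₂ n, so two points fix the line:
  b = (706 − 681) / (log₂ 24 − log₂ 20) = 25 / (4.5850 − 4.3219) = 95.045 ms/bit
  a = 681 − 95.045 × 4.3219 = 270.224 ms
Then RT(32) = 270.224 + 95.045 × log₂ 32 = 270.224 + 95.045 × 5 ≈ 745.447 ms.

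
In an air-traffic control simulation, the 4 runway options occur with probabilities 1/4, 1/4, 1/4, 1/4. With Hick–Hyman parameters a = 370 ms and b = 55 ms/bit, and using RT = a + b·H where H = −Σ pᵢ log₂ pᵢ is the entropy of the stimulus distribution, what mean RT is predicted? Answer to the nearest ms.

480 ms

Each term −pᵢ log₂ pᵢ: 0.25·2 + 0.25·2 + 0.25·2 + 0.25·2; summed, H = 2.000 bits.
Mean RT = a + bH = 370 + 55·2.000 = 480.00 ms.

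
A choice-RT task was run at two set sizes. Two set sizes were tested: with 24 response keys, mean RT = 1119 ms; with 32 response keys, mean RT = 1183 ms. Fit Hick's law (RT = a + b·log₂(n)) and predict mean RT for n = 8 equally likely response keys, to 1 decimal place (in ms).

Fit slope and intercept:
  b = (1183 − 1119) / (log₂ 32 − log₂ 24) = 64 / (5 − 4.5850) = 154.203 ms/bit
  a = 1119 − 154.203 × 4.5850 = 411.985 ms
Then RT(8) = 411.985 + 154.203 × log₂ 8 = 411.985 + 154.203 × 3 ≈ 874.594 ms.

874.6 ms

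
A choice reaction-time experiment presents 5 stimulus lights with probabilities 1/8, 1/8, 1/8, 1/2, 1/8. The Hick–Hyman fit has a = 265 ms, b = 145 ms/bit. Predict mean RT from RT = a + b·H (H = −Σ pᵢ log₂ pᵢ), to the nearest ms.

Each term −pᵢ log₂ pᵢ: 0.125·3 + 0.125·3 + 0.125·3 + 0.5·1 + 0.125·3; summed, H = 2.000 bits.
Mean RT = a + bH = 265 + 145·2.000 = 555.00 ms.

555 ms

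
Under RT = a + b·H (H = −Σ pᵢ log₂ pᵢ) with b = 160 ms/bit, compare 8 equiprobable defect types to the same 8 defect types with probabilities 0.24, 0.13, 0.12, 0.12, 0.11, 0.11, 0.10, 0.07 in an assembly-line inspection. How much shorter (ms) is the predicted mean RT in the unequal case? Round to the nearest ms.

14 ms

The RT saving is b·ΔH. Equiprobable H₀ = log₂(8) = 3.0000 bits; with the given probabilities H = 2.9122 bits.
b·(H₀ − H) = 160 × (3.0000 − 2.9122) = 14.04 ms.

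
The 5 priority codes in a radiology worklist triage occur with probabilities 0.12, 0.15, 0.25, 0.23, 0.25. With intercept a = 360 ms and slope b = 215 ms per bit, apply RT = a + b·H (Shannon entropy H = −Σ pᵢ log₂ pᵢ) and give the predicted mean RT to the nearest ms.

Entropy contributions −pᵢ log₂ pᵢ: 0.3671, 0.4105, 0.5000, 0.4877, 0.5000; sum H = 2.2653 bits.
RT = a + bH = 360 + 215·2.2653 = 847.04 ms.

847 ms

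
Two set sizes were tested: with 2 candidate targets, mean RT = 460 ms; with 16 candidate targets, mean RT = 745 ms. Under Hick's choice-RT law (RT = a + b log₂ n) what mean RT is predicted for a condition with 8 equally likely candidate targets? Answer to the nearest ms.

650 ms

Fit slope and intercept:
  b = (745 − 460) / (log₂ 16 − log₂ 2) = 285 / (4 − 1) = 95 ms/bit
  a = 460 − 95 × 1 = 365 ms
Then RT(8) = 365 + 95 × log₂ 8 = 365 + 95 × 3 ≈ 650.000 ms.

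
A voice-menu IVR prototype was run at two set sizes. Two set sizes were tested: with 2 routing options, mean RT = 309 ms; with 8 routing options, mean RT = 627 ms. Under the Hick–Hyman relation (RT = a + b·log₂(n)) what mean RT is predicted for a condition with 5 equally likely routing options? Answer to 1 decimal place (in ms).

With log₂ n on the abscissa the relation is linear; from the two conditions:
  b = (627 − 309) / (log₂ 8 − log₂ 2) = 318 / (3 − 1) = 159.000 ms/bit
  a = 309 − 159.000 × 1 = 150.000 ms
Then RT(5) = 150.000 + 159.000 × log₂ 5 = 150.000 + 159.000 × 2.3219 ≈ 519.187 ms.

519.2 ms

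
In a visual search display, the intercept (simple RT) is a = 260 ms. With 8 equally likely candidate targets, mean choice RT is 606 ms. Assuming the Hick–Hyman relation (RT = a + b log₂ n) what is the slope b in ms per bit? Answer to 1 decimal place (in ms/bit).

log₂(8) = 3 bits.
b = (RT − a)/log₂ n = (606 − 260) / 3 = 115.333 ms/bit.

115.3 ms/bit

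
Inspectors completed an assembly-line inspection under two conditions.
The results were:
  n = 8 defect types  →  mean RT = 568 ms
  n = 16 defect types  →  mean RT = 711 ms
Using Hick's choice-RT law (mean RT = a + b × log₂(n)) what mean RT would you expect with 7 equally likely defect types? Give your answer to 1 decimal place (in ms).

Solve the two-equation system in a and b:
  b = (711 − 568) / (log₂ 16 − log₂ 8) = 143 / (4 − 3) = 143.000 ms/bit
  a = 568 − 143.000 × 3 = 139.000 ms
Then RT(7) = 139.000 + 143.000 × log₂ 7 = 139.000 + 143.000 × 2.8074 ≈ 540.452 ms.

540.5 ms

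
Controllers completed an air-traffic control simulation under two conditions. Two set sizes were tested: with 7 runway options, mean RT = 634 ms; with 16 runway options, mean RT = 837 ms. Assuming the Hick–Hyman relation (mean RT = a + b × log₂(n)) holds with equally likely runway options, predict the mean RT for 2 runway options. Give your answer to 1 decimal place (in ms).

326.4 ms

RT is linear in log₂ n, so two points fix the line:
  b = (837 − 634) / (log₂ 16 − log₂ 7) = 203 / (4 − 2.8074) = 170.210 ms/bit
  a = 634 − 170.210 × 2.8074 = 156.160 ms
Then RT(2) = 156.160 + 170.210 × log₂ 2 = 156.160 + 170.210 × 1 ≈ 326.370 ms.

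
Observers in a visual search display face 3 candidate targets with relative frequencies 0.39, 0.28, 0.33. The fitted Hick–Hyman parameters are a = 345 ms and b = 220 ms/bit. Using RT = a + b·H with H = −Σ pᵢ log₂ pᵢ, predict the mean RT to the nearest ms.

691 ms

Entropy contributions −pᵢ log₂ pᵢ: 0.5298, 0.5142, 0.5278; sum H = 1.5718 bits.
RT = a + bH = 345 + 220·1.5718 = 690.80 ms.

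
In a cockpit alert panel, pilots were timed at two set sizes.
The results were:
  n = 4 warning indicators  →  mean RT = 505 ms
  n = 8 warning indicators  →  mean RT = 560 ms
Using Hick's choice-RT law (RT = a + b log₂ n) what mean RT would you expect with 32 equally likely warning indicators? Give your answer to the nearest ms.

670 ms

Fit slope and intercept:
  b = (560 − 505) / (log₂ 8 − log₂ 4) = 55 / (3 − 2) = 55 ms/bit
  a = 505 − 55 × 2 = 395 ms
Then RT(32) = 395 + 55 × log₂ 32 = 395 + 55 × 5 ≈ 670.000 ms.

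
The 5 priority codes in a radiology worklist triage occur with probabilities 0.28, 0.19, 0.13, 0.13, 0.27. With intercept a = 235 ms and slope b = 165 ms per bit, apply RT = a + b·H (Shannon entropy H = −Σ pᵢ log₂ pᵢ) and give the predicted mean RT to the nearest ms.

Entropy contributions −pᵢ log₂ pᵢ: 0.5142, 0.4552, 0.3826, 0.3826, 0.5100; sum H = 2.2448 bits.
RT = a + bH = 235 + 165·2.2448 = 605.38 ms.

605 ms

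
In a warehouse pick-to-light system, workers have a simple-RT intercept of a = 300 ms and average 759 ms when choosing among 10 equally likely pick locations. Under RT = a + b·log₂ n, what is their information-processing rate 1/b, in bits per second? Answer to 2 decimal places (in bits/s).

Choice component = 759 − 300 = 459 ms over log₂(10) = 3.3219 bits.
b = 459 / 3.3219 = 138.173 ms/bit, so 1/b = 7.237 bits/s.

7.24 bits/s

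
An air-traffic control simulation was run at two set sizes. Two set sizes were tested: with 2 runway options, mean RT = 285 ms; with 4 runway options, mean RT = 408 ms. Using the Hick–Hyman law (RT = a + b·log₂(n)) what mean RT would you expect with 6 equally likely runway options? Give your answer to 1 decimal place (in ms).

RT is linear in log₂ n, so two points fix the line:
  b = (408 − 285) / (log₂ 4 − log₂ 2) = 123 / (2 − 1) = 123.000 ms/bit
  a = 285 − 123.000 × 1 = 162.000 ms
Then RT(6) = 162.000 + 123.000 × log₂ 6 = 162.000 + 123.000 × 2.5850 ≈ 479.950 ms.

480.0 ms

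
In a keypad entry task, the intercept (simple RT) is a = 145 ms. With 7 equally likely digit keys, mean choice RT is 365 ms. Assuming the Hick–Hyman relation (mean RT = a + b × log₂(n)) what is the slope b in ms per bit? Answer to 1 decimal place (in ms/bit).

78.4 ms/bit

b = (365 − 145) / log₂(7) = 220 / 2.8074 = 78.366 ms/bit.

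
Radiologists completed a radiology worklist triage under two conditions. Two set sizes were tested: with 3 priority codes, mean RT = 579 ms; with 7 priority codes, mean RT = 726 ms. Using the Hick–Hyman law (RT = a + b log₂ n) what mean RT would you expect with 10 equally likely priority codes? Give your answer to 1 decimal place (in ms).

Fit slope and intercept:
  b = (726 − 579) / (log₂ 7 − log₂ 3) = 147 / (2.8074 − 1.5850) = 120.256 ms/bit
  a = 579 − 120.256 × 1.5850 = 388.399 ms
Then RT(10) = 388.399 + 120.256 × log₂ 10 = 388.399 + 120.256 × 3.3219 ≈ 787.881 ms.

787.9 ms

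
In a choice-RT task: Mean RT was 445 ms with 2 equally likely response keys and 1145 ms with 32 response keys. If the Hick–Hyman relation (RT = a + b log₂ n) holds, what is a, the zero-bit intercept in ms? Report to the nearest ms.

270 ms

Slope: b = (1145 − 445) / (log₂ 32 − log₂ 2) = 700/4.0000 = 175 ms/bit.
Intercept: a = 445 − 175·log₂(2) = 270.000 ms.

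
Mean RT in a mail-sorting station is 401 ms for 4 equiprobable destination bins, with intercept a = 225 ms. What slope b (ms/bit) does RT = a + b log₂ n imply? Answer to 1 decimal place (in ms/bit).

b = (401 − 225) / log₂(4) = 176 / 2 = 88.000 ms/bit.

88.0 ms/bit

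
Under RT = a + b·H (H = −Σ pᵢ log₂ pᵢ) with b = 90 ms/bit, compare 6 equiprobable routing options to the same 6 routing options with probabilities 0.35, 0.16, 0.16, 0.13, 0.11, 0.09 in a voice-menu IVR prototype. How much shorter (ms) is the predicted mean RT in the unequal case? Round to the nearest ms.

The RT saving is b·ΔH. Equiprobable H₀ = log₂(6) = 2.5850 bits; with the given probabilities H = 2.4217 bits.
b·(H₀ − H) = 90 × (2.5850 − 2.4217) = 14.69 ms.

15 ms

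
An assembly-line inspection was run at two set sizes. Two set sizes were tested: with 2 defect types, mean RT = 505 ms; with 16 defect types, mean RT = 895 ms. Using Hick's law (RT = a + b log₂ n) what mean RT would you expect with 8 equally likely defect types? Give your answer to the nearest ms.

765 ms

RT is linear in log₂ n, so two points fix the line:
  b = (895 − 505) / (log₂ 16 − log₂ 2) = 390 / (4 − 1) = 130 ms/bit
  a = 505 − 130 × 1 = 375 ms
Then RT(8) = 375 + 130 × log₂ 8 = 375 + 130 × 3 ≈ 765.000 ms.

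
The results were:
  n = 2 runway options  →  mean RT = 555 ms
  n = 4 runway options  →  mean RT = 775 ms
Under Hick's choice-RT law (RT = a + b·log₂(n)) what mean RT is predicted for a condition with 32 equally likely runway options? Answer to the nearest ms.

Solve the two-equation system in a and b:
  b = (775 − 555) / (log₂ 4 − log₂ 2) = 220 / (2 − 1) = 220 ms/bit
  a = 555 − 220 × 1 = 335 ms
Then RT(32) = 335 + 220 × log₂ 32 = 335 + 220 × 5 ≈ 1435.000 ms.

1435 ms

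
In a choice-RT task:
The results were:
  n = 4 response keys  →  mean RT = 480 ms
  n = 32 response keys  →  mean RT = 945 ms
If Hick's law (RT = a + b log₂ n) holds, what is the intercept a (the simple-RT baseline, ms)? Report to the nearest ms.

170 ms

b = (RT₂ − RT₁)/(log₂ n₂ − log₂ n₁) = (945 − 480)/(5 − 2) = 155 ms/bit.
a = RT₁ − b·log₂ n₁ = 480 − 155 × 2 = 170.000 ms.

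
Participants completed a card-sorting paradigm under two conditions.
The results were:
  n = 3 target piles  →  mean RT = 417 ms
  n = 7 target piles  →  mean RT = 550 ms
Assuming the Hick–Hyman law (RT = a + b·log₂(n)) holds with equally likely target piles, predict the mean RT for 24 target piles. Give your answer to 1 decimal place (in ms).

743.4 ms

Fit slope and intercept:
  b = (550 − 417) / (log₂ 7 − log₂ 3) = 133 / (2.8074 − 1.5850) = 108.803 ms/bit
  a = 417 − 108.803 × 1.5850 = 244.551 ms
Then RT(24) = 244.551 + 108.803 × log₂ 24 = 244.551 + 108.803 × 4.5850 ≈ 743.409 ms.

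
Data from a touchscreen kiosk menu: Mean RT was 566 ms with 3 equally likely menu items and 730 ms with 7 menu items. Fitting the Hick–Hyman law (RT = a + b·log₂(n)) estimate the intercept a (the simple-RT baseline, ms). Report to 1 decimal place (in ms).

The slope on a log₂ axis is (730 − 566) / (2.8074 − 1.5850) = 134.163 ms/bit.
Intercept: a = 566 − 134.163·log₂(3) = 353.356 ms.

353.4 ms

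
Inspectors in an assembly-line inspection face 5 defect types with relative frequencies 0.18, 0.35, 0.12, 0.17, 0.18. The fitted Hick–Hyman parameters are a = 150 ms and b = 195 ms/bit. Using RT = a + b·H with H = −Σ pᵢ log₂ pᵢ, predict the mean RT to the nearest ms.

583 ms

Entropy contributions −pᵢ log₂ pᵢ: 0.4453, 0.5301, 0.3671, 0.4346, 0.4453; sum H = 2.2224 bits.
RT = a + bH = 150 + 195·2.2224 = 583.36 ms.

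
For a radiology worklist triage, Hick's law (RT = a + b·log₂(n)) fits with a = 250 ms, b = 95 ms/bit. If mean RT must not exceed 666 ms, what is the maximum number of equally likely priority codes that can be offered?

Information budget: (666 − 250)/95 = 4.3789 bits, so n ≤ 2^4.3789 = 20.806 → at most 20.

20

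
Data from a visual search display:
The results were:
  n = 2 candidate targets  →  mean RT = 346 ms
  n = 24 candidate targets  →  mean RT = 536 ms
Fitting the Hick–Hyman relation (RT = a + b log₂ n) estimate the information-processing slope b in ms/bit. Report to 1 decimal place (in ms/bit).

53.0 ms/bit

Slope: b = (536 − 346) / (log₂ 24 − log₂ 2) = 190/3.5850 = 52.999 ms/bit.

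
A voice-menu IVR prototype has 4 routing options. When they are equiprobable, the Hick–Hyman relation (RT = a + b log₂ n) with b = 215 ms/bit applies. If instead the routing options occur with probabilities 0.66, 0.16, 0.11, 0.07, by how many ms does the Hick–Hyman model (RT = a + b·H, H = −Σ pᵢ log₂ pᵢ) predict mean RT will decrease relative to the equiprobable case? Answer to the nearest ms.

The RT saving is b·ΔH. Equiprobable H₀ = log₂(4) = 2.0000 bits; with the given probabilities H = 1.4375 bits.
b·(H₀ − H) = 215 × (2.0000 − 1.4375) = 120.94 ms.

121 ms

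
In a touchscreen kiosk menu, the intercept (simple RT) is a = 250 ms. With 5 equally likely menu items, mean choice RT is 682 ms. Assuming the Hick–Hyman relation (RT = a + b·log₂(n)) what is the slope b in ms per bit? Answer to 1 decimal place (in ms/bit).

5 alternatives carry log₂ 5 = 2.3219 bits; the choice cost is 682 − 250 = 432 ms, so b = 432/2.3219 = 186.052 ms/bit.

186.1 ms/bit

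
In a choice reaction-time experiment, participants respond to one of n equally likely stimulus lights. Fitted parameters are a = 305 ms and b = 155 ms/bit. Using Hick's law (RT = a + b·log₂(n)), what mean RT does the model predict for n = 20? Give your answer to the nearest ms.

log₂(20) = 4.3219 bits, so RT = 305 + 155 × 4.3219 ≈ 974.899 ms.

975 ms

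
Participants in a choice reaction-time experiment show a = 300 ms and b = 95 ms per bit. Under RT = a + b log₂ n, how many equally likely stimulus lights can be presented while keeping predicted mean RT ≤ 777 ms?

Information budget: (777 − 300)/95 = 5.0211 bits, so n ≤ 2^5.0211 = 32.470 → at most 32.

32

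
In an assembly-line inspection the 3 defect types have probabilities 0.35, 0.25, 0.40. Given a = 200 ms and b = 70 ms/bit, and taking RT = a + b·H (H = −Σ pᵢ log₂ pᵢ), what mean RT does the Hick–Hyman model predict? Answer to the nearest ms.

309 ms

Entropy contributions −pᵢ log₂ pᵢ: 0.5301, 0.5000, 0.5288; sum H = 1.5589 bits.
RT = a + bH = 200 + 70·1.5589 = 309.12 ms.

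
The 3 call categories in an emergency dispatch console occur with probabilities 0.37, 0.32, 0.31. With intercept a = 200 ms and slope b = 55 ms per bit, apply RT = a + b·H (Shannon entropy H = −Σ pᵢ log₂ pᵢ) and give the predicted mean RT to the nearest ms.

287 ms

H = 0.37·log₂(1/0.37) + 0.32·log₂(1/0.32) + 0.31·log₂(1/0.31) = 1.5806 bits.
RT = 200 + 55 × 1.5806 = 286.93 ms.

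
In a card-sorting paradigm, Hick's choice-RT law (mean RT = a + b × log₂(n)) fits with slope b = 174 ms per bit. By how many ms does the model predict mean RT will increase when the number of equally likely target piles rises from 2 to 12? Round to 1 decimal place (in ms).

449.8 ms

The intercept a cancels: ΔRT = b·(log₂ n₂ − log₂ n₁) = b·log₂(n₂/n₁).
log₂(12) − log₂(2) = 3.5850 − 1 = 2.5850.
ΔRT = 174 × 2.5850 = 449.783 ms.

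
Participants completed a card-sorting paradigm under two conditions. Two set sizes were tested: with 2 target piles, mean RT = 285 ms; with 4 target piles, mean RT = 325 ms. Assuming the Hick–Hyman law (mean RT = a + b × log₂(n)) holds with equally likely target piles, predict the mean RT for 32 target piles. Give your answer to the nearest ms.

Fit slope and intercept:
  b = (325 − 285) / (log₂ 4 − log₂ 2) = 40 / (2 − 1) = 40 ms/bit
  a = 285 − 40 × 1 = 245 ms
Then RT(32) = 245 + 40 × log₂ 32 = 245 + 40 × 5 ≈ 445.000 ms.

445 ms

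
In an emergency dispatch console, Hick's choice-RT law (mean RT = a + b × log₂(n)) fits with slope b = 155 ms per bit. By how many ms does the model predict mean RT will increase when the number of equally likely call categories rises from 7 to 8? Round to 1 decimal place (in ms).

Only the slope matters, since a is common to both: ΔRT = b·log₂(n₂/n₁).
log₂(8) − log₂(7) = 3 − 2.8074 = 0.1926.
ΔRT = 155 × 0.1926 = 29.860 ms.

29.9 ms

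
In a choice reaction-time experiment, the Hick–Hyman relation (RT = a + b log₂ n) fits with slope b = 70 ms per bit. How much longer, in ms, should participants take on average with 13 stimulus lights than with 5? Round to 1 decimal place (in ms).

96.5 ms

Only the slope matters, since a is common to both: ΔRT = b·log₂(n₂/n₁).
log₂(13) − log₂(5) = 3.7004 − 2.3219 = 1.3785.
ΔRT = 70 × 1.3785 = 96.496 ms.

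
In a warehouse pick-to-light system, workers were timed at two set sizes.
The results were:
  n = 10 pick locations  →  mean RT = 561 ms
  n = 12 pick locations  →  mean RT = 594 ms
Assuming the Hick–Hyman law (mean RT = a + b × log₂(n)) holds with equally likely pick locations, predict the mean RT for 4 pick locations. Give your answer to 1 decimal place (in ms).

Solve the two-equation system in a and b:
  b = (594 − 561) / (log₂ 12 − log₂ 10) = 33 / (3.5850 − 3.3219) = 125.459 ms/bit
  a = 561 − 125.459 × 3.3219 = 144.235 ms
Then RT(4) = 144.235 + 125.459 × log₂ 4 = 144.235 + 125.459 × 2 ≈ 395.152 ms.

395.2 ms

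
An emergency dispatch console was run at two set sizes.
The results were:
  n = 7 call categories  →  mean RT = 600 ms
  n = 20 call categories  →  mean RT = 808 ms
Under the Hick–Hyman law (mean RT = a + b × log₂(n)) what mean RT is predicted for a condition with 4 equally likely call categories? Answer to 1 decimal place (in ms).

489.1 ms

Solve the two-equation system in a and b:
  b = (808 − 600) / (log₂ 20 − log₂ 7) = 208 / (4.3219 − 2.8074) = 137.332 ms/bit
  a = 600 − 137.332 × 2.8074 = 214.459 ms
Then RT(4) = 214.459 + 137.332 × log₂ 4 = 214.459 + 137.332 × 2 ≈ 489.124 ms.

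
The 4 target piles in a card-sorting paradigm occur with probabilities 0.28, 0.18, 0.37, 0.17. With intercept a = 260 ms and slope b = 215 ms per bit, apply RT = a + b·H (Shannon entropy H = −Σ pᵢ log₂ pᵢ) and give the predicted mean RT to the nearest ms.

H = 0.28·log₂(1/0.28) + 0.18·log₂(1/0.18) + 0.37·log₂(1/0.37) + 0.17·log₂(1/0.17) = 1.9248 bits.
RT = 260 + 215 × 1.9248 = 673.84 ms.

674 ms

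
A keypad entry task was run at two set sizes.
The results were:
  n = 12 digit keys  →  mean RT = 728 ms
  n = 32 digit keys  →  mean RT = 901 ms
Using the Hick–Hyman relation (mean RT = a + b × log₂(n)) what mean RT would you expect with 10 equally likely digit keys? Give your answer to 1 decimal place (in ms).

695.8 ms

Solve the two-equation system in a and b:
  b = (901 − 728) / (log₂ 32 − log₂ 12) = 173 / (5 − 3.5850) = 122.258 ms/bit
  a = 728 − 122.258 × 3.5850 = 289.709 ms
Then RT(10) = 289.709 + 122.258 × log₂ 10 = 289.709 + 122.258 × 3.3219 ≈ 695.842 ms.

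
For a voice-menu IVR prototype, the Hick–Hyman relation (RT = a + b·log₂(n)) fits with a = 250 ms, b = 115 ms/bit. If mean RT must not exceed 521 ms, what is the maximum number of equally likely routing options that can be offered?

Set 250 + 115·log₂ n ≤ 521 → log₂ n ≤ (521 − 250)/115 = 2.3565.
So n ≤ 2^2.3565 = 5.121; the largest integer n is 5.

5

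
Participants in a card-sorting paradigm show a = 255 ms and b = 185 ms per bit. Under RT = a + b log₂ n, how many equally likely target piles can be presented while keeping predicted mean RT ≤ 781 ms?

Information budget: (781 − 255)/185 = 2.8432 bits, so n ≤ 2^2.8432 = 7.176 → at most 7.

7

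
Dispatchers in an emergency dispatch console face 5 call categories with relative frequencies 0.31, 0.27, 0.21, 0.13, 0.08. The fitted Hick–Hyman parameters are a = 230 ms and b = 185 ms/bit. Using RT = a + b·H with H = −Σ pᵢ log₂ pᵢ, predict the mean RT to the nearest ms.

Entropy contributions −pᵢ log₂ pᵢ: 0.5238, 0.5100, 0.4728, 0.3826, 0.2915; sum H = 2.1808 bits.
RT = a + bH = 230 + 185·2.1808 = 633.45 ms.

633 ms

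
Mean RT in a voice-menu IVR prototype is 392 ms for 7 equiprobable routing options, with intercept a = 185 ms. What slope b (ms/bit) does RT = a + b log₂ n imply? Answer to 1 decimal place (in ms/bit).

log₂(7) = 2.8074 bits.
b = (RT − a)/log₂ n = (392 − 185) / 2.8074 = 73.735 ms/bit.

73.7 ms/bit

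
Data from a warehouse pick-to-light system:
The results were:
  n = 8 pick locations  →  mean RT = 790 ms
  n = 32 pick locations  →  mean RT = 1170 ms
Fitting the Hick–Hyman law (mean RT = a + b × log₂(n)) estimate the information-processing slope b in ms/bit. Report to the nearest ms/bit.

190 ms/bit

The slope on a log₂ axis is (1170 − 790) / (5 − 3) = 190 ms/bit.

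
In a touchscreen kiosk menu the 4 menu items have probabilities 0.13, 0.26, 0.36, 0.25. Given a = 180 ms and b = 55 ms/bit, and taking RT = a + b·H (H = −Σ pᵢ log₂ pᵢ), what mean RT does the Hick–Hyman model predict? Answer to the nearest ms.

H = 0.13·log₂(1/0.13) + 0.26·log₂(1/0.26) + 0.36·log₂(1/0.36) + 0.25·log₂(1/0.25) = 1.9185 bits.
RT = 180 + 55 × 1.9185 = 285.52 ms.

286 ms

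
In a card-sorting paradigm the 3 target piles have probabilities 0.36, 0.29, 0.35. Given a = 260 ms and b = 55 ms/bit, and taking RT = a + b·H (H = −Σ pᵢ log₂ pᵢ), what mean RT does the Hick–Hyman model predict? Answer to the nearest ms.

Entropy contributions −pᵢ log₂ pᵢ: 0.5306, 0.5179, 0.5301; sum H = 1.5786 bits.
RT = a + bH = 260 + 55·1.5786 = 346.82 ms.

347 ms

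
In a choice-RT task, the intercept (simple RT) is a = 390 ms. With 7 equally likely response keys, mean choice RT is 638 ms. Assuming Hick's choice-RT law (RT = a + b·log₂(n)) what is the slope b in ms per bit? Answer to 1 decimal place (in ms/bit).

log₂(7) = 2.8074 bits.
b = (RT − a)/log₂ n = (638 − 390) / 2.8074 = 88.339 ms/bit.

88.3 ms/bit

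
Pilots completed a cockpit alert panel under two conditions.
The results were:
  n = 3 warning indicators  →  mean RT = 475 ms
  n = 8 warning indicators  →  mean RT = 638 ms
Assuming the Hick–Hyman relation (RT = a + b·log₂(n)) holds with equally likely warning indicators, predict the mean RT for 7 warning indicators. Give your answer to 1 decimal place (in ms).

615.8 ms

RT is linear in log₂ n, so two points fix the line:
  b = (638 − 475) / (log₂ 8 − log₂ 3) = 163 / (3 − 1.5850) = 115.191 ms/bit
  a = 475 − 115.191 × 1.5850 = 292.426 ms
Then RT(7) = 292.426 + 115.191 × log₂ 7 = 292.426 + 115.191 × 2.8074 ≈ 615.809 ms.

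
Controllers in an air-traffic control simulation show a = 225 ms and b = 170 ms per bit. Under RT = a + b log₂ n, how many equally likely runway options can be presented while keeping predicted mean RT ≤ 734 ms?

7

Set 225 + 170·log₂ n ≤ 734 → log₂ n ≤ (734 − 225)/170 = 2.9941.
So n ≤ 2^2.9941 = 7.967; the largest integer n is 7.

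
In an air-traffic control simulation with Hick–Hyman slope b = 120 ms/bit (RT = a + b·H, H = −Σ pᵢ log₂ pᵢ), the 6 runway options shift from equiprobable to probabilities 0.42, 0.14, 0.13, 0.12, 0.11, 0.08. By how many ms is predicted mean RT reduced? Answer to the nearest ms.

32 ms

The RT saving is b·ΔH. Equiprobable H₀ = log₂(6) = 2.5850 bits; with the given probabilities H = 2.3143 bits.
b·(H₀ − H) = 120 × (2.5850 − 2.3143) = 32.48 ms.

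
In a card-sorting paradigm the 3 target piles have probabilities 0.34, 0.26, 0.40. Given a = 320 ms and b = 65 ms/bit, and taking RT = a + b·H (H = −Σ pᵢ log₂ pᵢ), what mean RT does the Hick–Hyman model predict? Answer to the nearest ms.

422 ms

H = 0.34·log₂(1/0.34) + 0.26·log₂(1/0.26) + 0.40·log₂(1/0.40) = 1.5632 bits.
RT = 320 + 65 × 1.5632 = 421.61 ms.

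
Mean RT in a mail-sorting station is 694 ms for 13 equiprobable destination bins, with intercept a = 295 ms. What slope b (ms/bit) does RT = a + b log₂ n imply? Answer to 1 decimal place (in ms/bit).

13 alternatives carry log₂ 13 = 3.7004 bits; the choice cost is 694 − 295 = 399 ms, so b = 399/3.7004 = 107.825 ms/bit.

107.8 ms/bit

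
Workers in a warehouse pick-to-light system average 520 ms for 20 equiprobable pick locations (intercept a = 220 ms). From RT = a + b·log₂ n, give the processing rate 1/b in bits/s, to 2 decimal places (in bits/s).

14.41 bits/s

Choice component = 520 − 220 = 300 ms over log₂(20) = 4.3219 bits.
b = 300 / 4.3219 = 69.413 ms/bit, so 1/b = 14.406 bits/s.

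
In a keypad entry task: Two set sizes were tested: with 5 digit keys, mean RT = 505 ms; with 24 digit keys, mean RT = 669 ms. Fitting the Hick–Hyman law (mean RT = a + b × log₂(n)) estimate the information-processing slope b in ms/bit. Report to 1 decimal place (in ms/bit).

The slope on a log₂ axis is (669 − 505) / (4.5850 − 2.3219) = 72.469 ms/bit.

72.5 ms/bit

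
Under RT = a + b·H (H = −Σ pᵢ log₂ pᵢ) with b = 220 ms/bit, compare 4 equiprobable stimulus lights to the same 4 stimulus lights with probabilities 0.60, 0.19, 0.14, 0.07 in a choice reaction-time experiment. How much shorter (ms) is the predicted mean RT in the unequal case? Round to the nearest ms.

Equiprobable entropy H₀ = log₂ 4 = 2.0000 bits.
Skewed entropy H = −Σ pᵢ log₂ pᵢ = 1.5631 bits.
ΔRT = b·(H₀ − H) = 220 × 0.4369 = 96.12 ms.

96 ms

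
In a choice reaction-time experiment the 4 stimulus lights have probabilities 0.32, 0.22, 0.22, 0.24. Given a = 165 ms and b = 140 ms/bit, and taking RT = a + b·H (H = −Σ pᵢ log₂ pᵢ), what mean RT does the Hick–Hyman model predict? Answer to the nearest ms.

Entropy contributions −pᵢ log₂ pᵢ: 0.5260, 0.4806, 0.4806, 0.4941; sum H = 1.9813 bits.
RT = a + bH = 165 + 140·1.9813 = 442.38 ms.

442 ms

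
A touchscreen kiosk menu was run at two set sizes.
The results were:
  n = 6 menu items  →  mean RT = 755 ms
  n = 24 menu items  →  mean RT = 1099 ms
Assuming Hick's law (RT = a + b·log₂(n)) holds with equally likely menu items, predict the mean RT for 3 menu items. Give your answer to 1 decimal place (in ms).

RT is linear in log₂ n, so two points fix the line:
  b = (1099 − 755) / (log₂ 24 − log₂ 6) = 344 / (4.5850 − 2.5850) = 172.000 ms/bit
  a = 755 − 172.000 × 2.5850 = 310.386 ms
Then RT(3) = 310.386 + 172.000 × log₂ 3 = 310.386 + 172.000 × 1.5850 ≈ 583.000 ms.

583.0 ms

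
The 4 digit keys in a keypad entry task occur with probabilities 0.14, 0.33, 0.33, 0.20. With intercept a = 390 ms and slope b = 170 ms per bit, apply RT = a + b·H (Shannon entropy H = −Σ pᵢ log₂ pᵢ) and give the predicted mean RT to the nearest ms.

716 ms

Entropy contributions −pᵢ log₂ pᵢ: 0.3971, 0.5278, 0.5278, 0.4644; sum H = 1.9171 bits.
RT = a + bH = 390 + 170·1.9171 = 715.91 ms.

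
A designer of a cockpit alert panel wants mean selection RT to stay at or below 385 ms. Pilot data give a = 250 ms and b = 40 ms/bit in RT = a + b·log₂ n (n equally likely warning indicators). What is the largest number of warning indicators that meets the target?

Information budget: (385 − 250)/40 = 3.3750 bits, so n ≤ 2^3.3750 = 10.375 → at most 10.

10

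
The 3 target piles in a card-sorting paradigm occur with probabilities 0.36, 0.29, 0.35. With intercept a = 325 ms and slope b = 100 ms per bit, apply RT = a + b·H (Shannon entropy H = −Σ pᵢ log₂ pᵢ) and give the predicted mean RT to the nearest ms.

483 ms

H = 0.36·log₂(1/0.36) + 0.29·log₂(1/0.29) + 0.35·log₂(1/0.35) = 1.5786 bits.
RT = 325 + 100 × 1.5786 = 482.86 ms.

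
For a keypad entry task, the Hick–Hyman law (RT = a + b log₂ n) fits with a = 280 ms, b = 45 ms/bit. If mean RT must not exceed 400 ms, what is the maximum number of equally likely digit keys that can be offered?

6

45·log₂ n ≤ 400 − 280 = 120, giving log₂ n ≤ 2.6667 and n ≤ 6.350. The largest whole number is 6.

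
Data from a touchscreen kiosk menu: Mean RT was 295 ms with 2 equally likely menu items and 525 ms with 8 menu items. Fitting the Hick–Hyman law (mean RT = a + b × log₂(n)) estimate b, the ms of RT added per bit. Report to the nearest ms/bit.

The slope on a log₂ axis is (525 − 295) / (3 − 1) = 115 ms/bit.

115 ms/bit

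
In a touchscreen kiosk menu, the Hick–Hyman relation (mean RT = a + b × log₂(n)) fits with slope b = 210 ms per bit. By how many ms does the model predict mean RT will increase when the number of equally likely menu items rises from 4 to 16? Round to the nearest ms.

The intercept a cancels: ΔRT = b·(log₂ n₂ − log₂ n₁) = b·log₂(n₂/n₁).
log₂(16) − log₂(4) = log₂(16/4) = log₂(4) = 2.
ΔRT = 210 × 2.0000 = 420.000 ms.

420 ms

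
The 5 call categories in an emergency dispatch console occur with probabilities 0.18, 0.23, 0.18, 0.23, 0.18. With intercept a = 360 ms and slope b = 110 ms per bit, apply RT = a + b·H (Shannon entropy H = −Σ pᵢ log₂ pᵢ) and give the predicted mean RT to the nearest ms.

Entropy contributions −pᵢ log₂ pᵢ: 0.4453, 0.4877, 0.4453, 0.4877, 0.4453; sum H = 2.3113 bits.
RT = a + bH = 360 + 110·2.3113 = 614.24 ms.

614 ms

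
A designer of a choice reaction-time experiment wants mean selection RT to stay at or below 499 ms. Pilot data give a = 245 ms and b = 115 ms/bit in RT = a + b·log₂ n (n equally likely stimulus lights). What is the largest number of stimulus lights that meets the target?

Set 245 + 115·log₂ n ≤ 499 → log₂ n ≤ (499 − 245)/115 = 2.2087.
So n ≤ 2^2.2087 = 4.623; the largest integer n is 4.

4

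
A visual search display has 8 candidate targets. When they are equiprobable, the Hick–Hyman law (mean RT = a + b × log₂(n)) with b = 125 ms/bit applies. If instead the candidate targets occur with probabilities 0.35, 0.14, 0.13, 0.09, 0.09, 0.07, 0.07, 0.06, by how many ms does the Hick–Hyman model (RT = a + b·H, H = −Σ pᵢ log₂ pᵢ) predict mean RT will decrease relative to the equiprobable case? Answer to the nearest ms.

36 ms

Equiprobable entropy H₀ = log₂ 8 = 3.0000 bits.
Skewed entropy H = −Σ pᵢ log₂ pᵢ = 2.7158 bits.
ΔRT = b·(H₀ − H) = 125 × 0.2842 = 35.52 ms.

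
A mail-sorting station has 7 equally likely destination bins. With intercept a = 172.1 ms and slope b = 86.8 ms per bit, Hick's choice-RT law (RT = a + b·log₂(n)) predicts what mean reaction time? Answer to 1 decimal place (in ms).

415.8 ms

log₂(7) = 2.8074 bits, so RT = 172.1 + 86.8 × 2.8074 ≈ 415.778 ms.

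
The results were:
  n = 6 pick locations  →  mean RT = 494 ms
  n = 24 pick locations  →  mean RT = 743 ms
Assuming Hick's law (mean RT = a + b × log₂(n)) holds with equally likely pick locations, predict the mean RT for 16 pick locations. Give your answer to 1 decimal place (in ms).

670.2 ms

With log₂ n on the abscissa the relation is linear; from the two conditions:
  b = (743 − 494) / (log₂ 24 − log₂ 6) = 249 / (4.5850 − 2.5850) = 124.500 ms/bit
  a = 494 − 124.500 × 2.5850 = 172.172 ms
Then RT(16) = 172.172 + 124.500 × log₂ 16 = 172.172 + 124.500 × 4 ≈ 670.172 ms.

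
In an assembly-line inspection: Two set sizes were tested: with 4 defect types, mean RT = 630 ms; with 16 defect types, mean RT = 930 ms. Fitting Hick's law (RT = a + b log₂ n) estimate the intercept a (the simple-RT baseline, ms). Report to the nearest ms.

330 ms

b = (RT₂ − RT₁)/(log₂ n₂ − log₂ n₁) = (930 − 630)/(4 − 2) = 150 ms/bit.
a = RT₁ − b·log₂ n₁ = 630 − 150 × 2 = 330.000 ms.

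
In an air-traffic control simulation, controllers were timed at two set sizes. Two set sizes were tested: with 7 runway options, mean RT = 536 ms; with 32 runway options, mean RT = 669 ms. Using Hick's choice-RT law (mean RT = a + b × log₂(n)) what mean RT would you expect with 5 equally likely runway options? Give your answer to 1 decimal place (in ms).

Solve the two-equation system in a and b:
  b = (669 − 536) / (log₂ 32 − log₂ 7) = 133 / (5 − 2.8074) = 60.657 ms/bit
  a = 536 − 60.657 × 2.8074 = 365.713 ms
Then RT(5) = 365.713 + 60.657 × log₂ 5 = 365.713 + 60.657 × 2.3219 ≈ 506.555 ms.

506.6 ms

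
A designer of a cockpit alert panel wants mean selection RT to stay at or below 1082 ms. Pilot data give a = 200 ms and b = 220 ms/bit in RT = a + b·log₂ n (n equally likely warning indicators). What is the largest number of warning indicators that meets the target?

Set 200 + 220·log₂ n ≤ 1082 → log₂ n ≤ (1082 − 200)/220 = 4.0091.
So n ≤ 2^4.0091 = 16.101; the largest integer n is 16.

16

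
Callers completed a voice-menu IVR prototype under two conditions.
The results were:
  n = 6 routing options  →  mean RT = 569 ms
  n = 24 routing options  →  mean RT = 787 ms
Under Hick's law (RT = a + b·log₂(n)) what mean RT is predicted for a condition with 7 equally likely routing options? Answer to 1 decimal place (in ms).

593.2 ms

Fit slope and intercept:
  b = (787 − 569) / (log₂ 24 − log₂ 6) = 218 / (4.5850 − 2.5850) = 109.000 ms/bit
  a = 569 − 109.000 × 2.5850 = 287.239 ms
Then RT(7) = 287.239 + 109.000 × log₂ 7 = 287.239 + 109.000 × 2.8074 ≈ 593.241 ms.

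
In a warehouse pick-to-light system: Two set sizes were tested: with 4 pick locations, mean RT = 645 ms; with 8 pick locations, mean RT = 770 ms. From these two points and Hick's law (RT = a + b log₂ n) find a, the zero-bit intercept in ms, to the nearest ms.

The slope on a log₂ axis is (770 − 645) / (3 − 2) = 125 ms/bit.
Intercept: a = 645 − 125·log₂(4) = 395.000 ms.

395 ms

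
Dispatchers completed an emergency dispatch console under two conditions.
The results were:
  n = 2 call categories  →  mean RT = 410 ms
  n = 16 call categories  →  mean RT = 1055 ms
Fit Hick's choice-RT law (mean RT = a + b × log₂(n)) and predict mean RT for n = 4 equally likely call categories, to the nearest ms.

625 ms

With log₂ n on the abscissa the relation is linear; from the two conditions:
  b = (1055 − 410) / (log₂ 16 − log₂ 2) = 645 / (4 − 1) = 215 ms/bit
  a = 410 − 215 × 1 = 195 ms
Then RT(4) = 195 + 215 × log₂ 4 = 195 + 215 × 2 ≈ 625.000 ms.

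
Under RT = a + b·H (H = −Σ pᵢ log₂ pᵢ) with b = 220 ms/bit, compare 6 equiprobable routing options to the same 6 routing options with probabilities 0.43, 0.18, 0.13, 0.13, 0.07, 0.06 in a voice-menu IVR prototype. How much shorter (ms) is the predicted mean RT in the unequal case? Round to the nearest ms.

Equiprobable entropy H₀ = log₂ 6 = 2.5850 bits.
Skewed entropy H = −Σ pᵢ log₂ pᵢ = 2.2462 bits.
ΔRT = b·(H₀ − H) = 220 × 0.3387 = 74.52 ms.

75 ms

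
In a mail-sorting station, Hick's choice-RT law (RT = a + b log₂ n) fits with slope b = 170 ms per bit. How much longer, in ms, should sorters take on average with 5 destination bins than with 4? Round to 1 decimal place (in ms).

ΔRT = (a + b log₂ n₂) − (a + b log₂ n₁) = b·(log₂ n₂ − log₂ n₁).
log₂(5) − log₂(4) = 2.3219 − 2 = 0.3219.
ΔRT = 170 × 0.3219 = 54.728 ms.

54.7 ms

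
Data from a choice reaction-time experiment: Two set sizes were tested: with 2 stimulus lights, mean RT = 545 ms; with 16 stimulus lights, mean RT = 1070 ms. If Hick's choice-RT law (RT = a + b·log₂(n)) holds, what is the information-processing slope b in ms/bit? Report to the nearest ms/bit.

175 ms/bit

The slope on a log₂ axis is (1070 − 545) / (4 − 1) = 175 ms/bit.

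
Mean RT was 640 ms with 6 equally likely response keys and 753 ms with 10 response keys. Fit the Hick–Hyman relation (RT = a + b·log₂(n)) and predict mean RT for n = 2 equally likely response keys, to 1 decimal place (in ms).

397.0 ms

Fit slope and intercept:
  b = (753 − 640) / (log₂ 10 − log₂ 6) = 113 / (3.3219 − 2.5850) = 153.331 ms/bit
  a = 640 − 153.331 × 2.5850 = 243.644 ms
Then RT(2) = 243.644 + 153.331 × log₂ 2 = 243.644 + 153.331 × 1 ≈ 396.975 ms.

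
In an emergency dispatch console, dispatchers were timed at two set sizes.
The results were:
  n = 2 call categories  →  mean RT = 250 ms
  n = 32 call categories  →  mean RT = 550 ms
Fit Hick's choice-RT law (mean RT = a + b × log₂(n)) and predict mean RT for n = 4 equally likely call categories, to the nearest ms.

RT is linear in log₂ n, so two points fix the line:
  b = (550 − 250) / (log₂ 32 − log₂ 2) = 300 / (5 − 1) = 75 ms/bit
  a = 250 − 75 × 1 = 175 ms
Then RT(4) = 175 + 75 × log₂ 4 = 175 + 75 × 2 ≈ 325.000 ms.

325 ms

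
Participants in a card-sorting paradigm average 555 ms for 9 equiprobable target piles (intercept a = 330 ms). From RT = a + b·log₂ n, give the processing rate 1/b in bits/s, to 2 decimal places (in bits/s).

b = (555 − 330)/log₂ 9 = 225/3.1699 = 70.980 ms per bit = 0.07098 s/bit; the reciprocal is 14.089 bits/s.

14.09 bits/s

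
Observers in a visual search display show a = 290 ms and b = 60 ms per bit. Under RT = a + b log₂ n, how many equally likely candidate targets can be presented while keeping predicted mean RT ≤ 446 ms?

6

Information budget: (446 − 290)/60 = 2.6000 bits, so n ≤ 2^2.6000 = 6.063 → at most 6.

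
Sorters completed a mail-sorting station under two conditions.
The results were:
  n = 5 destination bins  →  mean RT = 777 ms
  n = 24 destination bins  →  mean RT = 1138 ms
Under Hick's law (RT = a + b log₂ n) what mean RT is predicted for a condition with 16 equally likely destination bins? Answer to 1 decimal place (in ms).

RT is linear in log₂ n, so two points fix the line:
  b = (1138 − 777) / (log₂ 24 − log₂ 5) = 361 / (4.5850 − 2.3219) = 159.520 ms/bit
  a = 777 − 159.520 × 2.3219 = 406.605 ms
Then RT(16) = 406.605 + 159.520 × log₂ 16 = 406.605 + 159.520 × 4 ≈ 1044.687 ms.

1044.7 ms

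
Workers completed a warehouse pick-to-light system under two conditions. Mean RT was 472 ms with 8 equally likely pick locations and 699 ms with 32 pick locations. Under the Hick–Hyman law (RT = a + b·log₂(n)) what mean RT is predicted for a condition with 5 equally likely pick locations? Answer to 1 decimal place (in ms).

Fit slope and intercept:
  b = (699 − 472) / (log₂ 32 − log₂ 8) = 227 / (5 − 3) = 113.500 ms/bit
  a = 472 − 113.500 × 3 = 131.500 ms
Then RT(5) = 131.500 + 113.500 × log₂ 5 = 131.500 + 113.500 × 2.3219 ≈ 395.039 ms.

395.0 ms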